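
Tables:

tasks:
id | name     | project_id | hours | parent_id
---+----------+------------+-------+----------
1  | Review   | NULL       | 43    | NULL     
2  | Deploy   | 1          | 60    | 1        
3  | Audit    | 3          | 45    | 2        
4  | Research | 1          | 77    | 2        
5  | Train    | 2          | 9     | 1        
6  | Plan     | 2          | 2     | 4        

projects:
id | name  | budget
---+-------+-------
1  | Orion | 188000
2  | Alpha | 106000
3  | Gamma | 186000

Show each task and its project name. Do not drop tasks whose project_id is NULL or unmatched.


LEFT JOIN keeps every row from tasks (the left table); where project_id has no match in projects, the project columns become NULL. Walk through each task:
  - task 1 (Review): project_id=NULL, no match -> kept with NULL
  - task 2 (Deploy): project_id=1 -> matches Orion
  - task 3 (Audit): project_id=3 -> matches Gamma
  - task 4 (Research): project_id=1 -> matches Orion
  - task 5 (Train): project_id=2 -> matches Alpha
  - task 6 (Plan): project_id=2 -> matches Alpha
All 6 rows appear; 1 has NULL project.

SQL:
SELECT a.name, b.name AS project
FROM tasks a
LEFT JOIN projects b ON a.project_id = b.id

Result:
name     | project
---------+--------
Review   | NULL   
Deploy   | Orion  
Audit    | Gamma  
Research | Orion  
Train    | Alpha  
Plan     | Alpha  


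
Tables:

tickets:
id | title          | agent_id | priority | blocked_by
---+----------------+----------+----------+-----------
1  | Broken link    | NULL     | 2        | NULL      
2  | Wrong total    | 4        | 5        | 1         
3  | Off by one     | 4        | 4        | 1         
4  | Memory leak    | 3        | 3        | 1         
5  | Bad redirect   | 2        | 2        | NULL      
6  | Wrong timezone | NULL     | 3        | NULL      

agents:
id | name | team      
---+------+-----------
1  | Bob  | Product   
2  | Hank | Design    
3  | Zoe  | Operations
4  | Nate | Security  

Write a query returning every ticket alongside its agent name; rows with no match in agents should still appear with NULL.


LEFT JOIN keeps every row from tickets (the left table); where agent_id has no match in agents, the agent columns become NULL. Walk through each ticket:
  - ticket 1 (Broken link): agent_id=NULL, no match -> kept with NULL
  - ticket 2 (Wrong total): agent_id=4 -> matches Nate
  - ticket 3 (Off by one): agent_id=4 -> matches Nate
  - ticket 4 (Memory leak): agent_id=3 -> matches Zoe
  - ticket 5 (Bad redirect): agent_id=2 -> matches Hank
  - ticket 6 (Wrong timezone): agent_id=NULL, no match -> kept with NULL
All 6 rows appear; 2 have NULL agent.

SQL:
SELECT a.title, b.name AS agent
FROM tickets a
LEFT JOIN agents b ON a.agent_id = b.id

Result:
title          | agent
---------------+------
Broken link    | NULL 
Wrong total    | Nate 
Off by one     | Nate 
Memory leak    | Zoe  
Bad redirect   | Hank 
Wrong timezone | NULL 


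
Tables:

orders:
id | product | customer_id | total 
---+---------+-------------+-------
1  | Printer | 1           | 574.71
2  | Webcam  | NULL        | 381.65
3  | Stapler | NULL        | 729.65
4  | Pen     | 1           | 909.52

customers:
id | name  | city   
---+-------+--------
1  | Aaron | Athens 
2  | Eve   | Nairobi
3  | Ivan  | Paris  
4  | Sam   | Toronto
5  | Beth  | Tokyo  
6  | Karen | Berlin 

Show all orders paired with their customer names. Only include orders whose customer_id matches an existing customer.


INNER JOIN keeps only orders rows whose customer_id matches an id in customers. Walk through each order:
  - order 1 (Printer): customer_id=1 -> matches Aaron
  - order 2 (Webcam): customer_id=NULL, no match -> dropped
  - order 3 (Stapler): customer_id=NULL, no match -> dropped
  - order 4 (Pen): customer_id=1 -> matches Aaron
So 2 of 4 rows are dropped.

SQL:
SELECT a.product, b.name AS customer
FROM orders a
INNER JOIN customers b ON a.customer_id = b.id

Result:
product | customer
--------+---------
Printer | Aaron   
Pen     | Aaron   


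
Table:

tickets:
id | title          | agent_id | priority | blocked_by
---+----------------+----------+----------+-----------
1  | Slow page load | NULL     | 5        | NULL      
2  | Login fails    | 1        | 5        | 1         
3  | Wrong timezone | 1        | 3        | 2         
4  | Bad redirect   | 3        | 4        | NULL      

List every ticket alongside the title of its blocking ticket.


This is a self-join: tickets is joined to a second copy of itself, matching each row's blocked_by to another row's id. Use LEFT JOIN so rows with blocked_by=NULL are kept.
  - ticket 1 (Slow page load): blocked_by=NULL -> NULL
  - ticket 2 (Login fails): blocked_by=1 -> Slow page load
  - ticket 3 (Wrong timezone): blocked_by=2 -> Login fails
  - ticket 4 (Bad redirect): blocked_by=NULL -> NULL

SQL:
SELECT a.title AS item, b.title AS blocked_by
FROM tickets a
LEFT JOIN tickets b ON a.blocked_by = b.id

Result:
item           | blocked_by    
---------------+---------------
Slow page load | NULL          
Login fails    | Slow page load
Wrong timezone | Login fails   
Bad redirect   | NULL          


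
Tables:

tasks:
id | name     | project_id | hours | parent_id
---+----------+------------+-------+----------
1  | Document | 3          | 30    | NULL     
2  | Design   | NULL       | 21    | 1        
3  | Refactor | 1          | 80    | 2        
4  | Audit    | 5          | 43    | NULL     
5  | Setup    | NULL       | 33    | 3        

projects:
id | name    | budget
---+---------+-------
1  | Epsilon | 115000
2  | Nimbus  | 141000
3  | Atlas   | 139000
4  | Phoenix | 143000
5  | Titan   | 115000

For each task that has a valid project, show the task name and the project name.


INNER JOIN keeps only tasks rows whose project_id matches an id in projects. Walk through each task:
  - task 1 (Document): project_id=3 -> matches Atlas
  - task 2 (Design): project_id=NULL, no match -> dropped
  - task 3 (Refactor): project_id=1 -> matches Epsilon
  - task 4 (Audit): project_id=5 -> matches Titan
  - task 5 (Setup): project_id=NULL, no match -> dropped
So 2 of 5 rows are dropped.

SQL:
SELECT a.name, b.name AS project
FROM tasks a
INNER JOIN projects b ON a.project_id = b.id

Result:
name     | project
---------+--------
Document | Atlas  
Refactor | Epsilon
Audit    | Titan  


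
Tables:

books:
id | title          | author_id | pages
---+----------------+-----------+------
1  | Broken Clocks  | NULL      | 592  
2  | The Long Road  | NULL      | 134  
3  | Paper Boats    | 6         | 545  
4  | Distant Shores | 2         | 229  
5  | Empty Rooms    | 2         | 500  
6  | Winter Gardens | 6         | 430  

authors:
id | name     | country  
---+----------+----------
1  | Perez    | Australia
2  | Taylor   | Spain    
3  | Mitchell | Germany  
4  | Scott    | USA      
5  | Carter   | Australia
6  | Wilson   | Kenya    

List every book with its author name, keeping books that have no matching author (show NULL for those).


LEFT JOIN keeps every row from books (the left table); where author_id has no match in authors, the author columns become NULL. Walk through each book:
  - book 1 (Broken Clocks): author_id=NULL, no match -> kept with NULL
  - book 2 (The Long Road): author_id=NULL, no match -> kept with NULL
  - book 3 (Paper Boats): author_id=6 -> matches Wilson
  - book 4 (Distant Shores): author_id=2 -> matches Taylor
  - book 5 (Empty Rooms): author_id=2 -> matches Taylor
  - book 6 (Winter Gardens): author_id=6 -> matches Wilson
All 6 rows appear; 2 have NULL author.

SQL:
SELECT a.title, b.name AS author
FROM books a
LEFT JOIN authors b ON a.author_id = b.id

Result:
title          | author
---------------+-------
Broken Clocks  | NULL  
The Long Road  | NULL  
Paper Boats    | Wilson
Distant Shores | Taylor
Empty Rooms    | Taylor
Winter Gardens | Wilson


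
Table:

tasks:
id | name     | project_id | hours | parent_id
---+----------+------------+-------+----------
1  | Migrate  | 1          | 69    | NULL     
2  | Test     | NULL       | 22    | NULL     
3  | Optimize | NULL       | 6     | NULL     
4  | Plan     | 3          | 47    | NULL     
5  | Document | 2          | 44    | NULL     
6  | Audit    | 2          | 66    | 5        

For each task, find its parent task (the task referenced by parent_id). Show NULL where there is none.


This is a self-join: tasks is joined to a second copy of itself, matching each row's parent_id to another row's id. Use LEFT JOIN so rows with parent_id=NULL are kept.
  - task 1 (Migrate): parent_id=NULL -> NULL
  - task 2 (Test): parent_id=NULL -> NULL
  - task 3 (Optimize): parent_id=NULL -> NULL
  - task 4 (Plan): parent_id=NULL -> NULL
  - task 5 (Document): parent_id=NULL -> NULL
  - task 6 (Audit): parent_id=5 -> Document

SQL:
SELECT a.name AS item, b.name AS parent
FROM tasks a
LEFT JOIN tasks b ON a.parent_id = b.id

Result:
item     | parent  
---------+---------
Migrate  | NULL    
Test     | NULL    
Optimize | NULL    
Plan     | NULL    
Document | NULL    
Audit    | Document


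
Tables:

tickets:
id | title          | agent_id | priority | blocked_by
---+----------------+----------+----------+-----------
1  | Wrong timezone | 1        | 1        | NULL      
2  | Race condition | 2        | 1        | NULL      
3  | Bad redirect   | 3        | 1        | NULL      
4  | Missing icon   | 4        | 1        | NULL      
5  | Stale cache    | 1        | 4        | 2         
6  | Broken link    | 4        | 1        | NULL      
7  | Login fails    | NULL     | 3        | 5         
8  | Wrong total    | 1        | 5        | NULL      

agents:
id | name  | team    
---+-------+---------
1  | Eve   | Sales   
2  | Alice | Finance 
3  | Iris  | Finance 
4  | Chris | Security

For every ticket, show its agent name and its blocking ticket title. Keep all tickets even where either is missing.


Two LEFT JOINs from the same base table tickets: one to agents via agent_id, one to tickets itself via blocked_by. Both are LEFT so every ticket is preserved.
Match against agents:
  - ticket 1 (Wrong timezone): agent_id=1 -> matches Eve
  - ticket 2 (Race condition): agent_id=2 -> matches Alice
  - ticket 3 (Bad redirect): agent_id=3 -> matches Iris
  - ticket 4 (Missing icon): agent_id=4 -> matches Chris
  - ticket 5 (Stale cache): agent_id=1 -> matches Eve
  - ticket 6 (Broken link): agent_id=4 -> matches Chris
  - ticket 7 (Login fails): agent_id=NULL, no match -> kept with NULL
  - ticket 8 (Wrong total): agent_id=1 -> matches Eve
Match against tickets (self):
  - ticket 1 (Wrong timezone): blocked_by=NULL -> NULL
  - ticket 2 (Race condition): blocked_by=NULL -> NULL
  - ticket 3 (Bad redirect): blocked_by=NULL -> NULL
  - ticket 4 (Missing icon): blocked_by=NULL -> NULL
  - ticket 5 (Stale cache): blocked_by=2 -> Race condition
  - ticket 6 (Broken link): blocked_by=NULL -> NULL
  - ticket 7 (Login fails): blocked_by=5 -> Stale cache
  - ticket 8 (Wrong total): blocked_by=NULL -> NULL

SQL:
SELECT a.title, b.name AS agent, c.title AS blocked_by
FROM tickets a
LEFT JOIN agents b ON a.agent_id = b.id
LEFT JOIN tickets c ON a.blocked_by = c.id

Result:
title          | agent | blocked_by    
---------------+-------+---------------
Wrong timezone | Eve   | NULL          
Race condition | Alice | NULL          
Bad redirect   | Iris  | NULL          
Missing icon   | Chris | NULL          
Stale cache    | Eve   | Race condition
Broken link    | Chris | NULL          
Login fails    | NULL  | Stale cache   
Wrong total    | Eve   | NULL          


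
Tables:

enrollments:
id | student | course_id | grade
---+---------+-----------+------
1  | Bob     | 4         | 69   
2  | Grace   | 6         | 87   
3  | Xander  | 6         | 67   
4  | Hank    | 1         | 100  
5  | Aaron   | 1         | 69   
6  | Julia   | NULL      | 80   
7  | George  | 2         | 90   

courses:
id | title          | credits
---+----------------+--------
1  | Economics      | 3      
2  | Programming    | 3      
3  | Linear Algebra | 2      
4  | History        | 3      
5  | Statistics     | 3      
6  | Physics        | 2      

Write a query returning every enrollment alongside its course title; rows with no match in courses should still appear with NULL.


LEFT JOIN keeps every row from enrollments (the left table); where course_id has no match in courses, the course columns become NULL. Walk through each enrollment:
  - enrollment 1 (Bob): course_id=4 -> matches History
  - enrollment 2 (Grace): course_id=6 -> matches Physics
  - enrollment 3 (Xander): course_id=6 -> matches Physics
  - enrollment 4 (Hank): course_id=1 -> matches Economics
  - enrollment 5 (Aaron): course_id=1 -> matches Economics
  - enrollment 6 (Julia): course_id=NULL, no match -> kept with NULL
  - enrollment 7 (George): course_id=2 -> matches Programming
All 7 rows appear; 1 has NULL course.

SQL:
SELECT a.student, b.title AS course
FROM enrollments a
LEFT JOIN courses b ON a.course_id = b.id

Result:
student | course     
--------+------------
Bob     | History    
Grace   | Physics    
Xander  | Physics    
Hank    | Economics  
Aaron   | Economics  
Julia   | NULL       
George  | Programming


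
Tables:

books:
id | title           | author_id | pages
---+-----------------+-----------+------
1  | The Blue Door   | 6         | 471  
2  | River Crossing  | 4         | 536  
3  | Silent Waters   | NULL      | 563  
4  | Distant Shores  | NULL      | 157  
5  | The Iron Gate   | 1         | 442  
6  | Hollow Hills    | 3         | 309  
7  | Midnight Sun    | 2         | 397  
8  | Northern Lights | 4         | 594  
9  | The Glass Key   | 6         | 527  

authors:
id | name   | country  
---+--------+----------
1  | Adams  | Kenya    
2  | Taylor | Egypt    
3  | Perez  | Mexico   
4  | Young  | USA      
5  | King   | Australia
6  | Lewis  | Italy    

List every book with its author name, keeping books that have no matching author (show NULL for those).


LEFT JOIN keeps every row from books (the left table); where author_id has no match in authors, the author columns become NULL. Walk through each book:
  - book 1 (The Blue Door): author_id=6 -> matches Lewis
  - book 2 (River Crossing): author_id=4 -> matches Young
  - book 3 (Silent Waters): author_id=NULL, no match -> kept with NULL
  - book 4 (Distant Shores): author_id=NULL, no match -> kept with NULL
  - book 5 (The Iron Gate): author_id=1 -> matches Adams
  - book 6 (Hollow Hills): author_id=3 -> matches Perez
  - book 7 (Midnight Sun): author_id=2 -> matches Taylor
  - book 8 (Northern Lights): author_id=4 -> matches Young
  - book 9 (The Glass Key): author_id=6 -> matches Lewis
All 9 rows appear; 2 have NULL author.

SQL:
SELECT a.title, b.name AS author
FROM books a
LEFT JOIN authors b ON a.author_id = b.id

Result:
title           | author
----------------+-------
The Blue Door   | Lewis 
River Crossing  | Young 
Silent Waters   | NULL  
Distant Shores  | NULL  
The Iron Gate   | Adams 
Hollow Hills    | Perez 
Midnight Sun    | Taylor
Northern Lights | Young 
The Glass Key   | Lewis 


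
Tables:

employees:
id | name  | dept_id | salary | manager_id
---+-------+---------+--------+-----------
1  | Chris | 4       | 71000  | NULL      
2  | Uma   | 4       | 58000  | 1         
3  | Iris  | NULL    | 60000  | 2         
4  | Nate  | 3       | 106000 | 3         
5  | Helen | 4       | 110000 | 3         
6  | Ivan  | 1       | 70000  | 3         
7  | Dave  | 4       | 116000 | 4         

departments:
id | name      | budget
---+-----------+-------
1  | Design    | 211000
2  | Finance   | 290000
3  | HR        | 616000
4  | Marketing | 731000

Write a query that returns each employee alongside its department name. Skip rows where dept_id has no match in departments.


INNER JOIN keeps only employees rows whose dept_id matches an id in departments. Walk through each employee:
  - employee 1 (Chris): dept_id=4 -> matches Marketing
  - employee 2 (Uma): dept_id=4 -> matches Marketing
  - employee 3 (Iris): dept_id=NULL, no match -> dropped
  - employee 4 (Nate): dept_id=3 -> matches HR
  - employee 5 (Helen): dept_id=4 -> matches Marketing
  - employee 6 (Ivan): dept_id=1 -> matches Design
  - employee 7 (Dave): dept_id=4 -> matches Marketing
So 1 of 7 rows is dropped.

SQL:
SELECT a.name, b.name AS department
FROM employees a
INNER JOIN departments b ON a.dept_id = b.id

Result:
name  | department
------+-----------
Chris | Marketing 
Uma   | Marketing 
Nate  | HR        
Helen | Marketing 
Ivan  | Design    
Dave  | Marketing 


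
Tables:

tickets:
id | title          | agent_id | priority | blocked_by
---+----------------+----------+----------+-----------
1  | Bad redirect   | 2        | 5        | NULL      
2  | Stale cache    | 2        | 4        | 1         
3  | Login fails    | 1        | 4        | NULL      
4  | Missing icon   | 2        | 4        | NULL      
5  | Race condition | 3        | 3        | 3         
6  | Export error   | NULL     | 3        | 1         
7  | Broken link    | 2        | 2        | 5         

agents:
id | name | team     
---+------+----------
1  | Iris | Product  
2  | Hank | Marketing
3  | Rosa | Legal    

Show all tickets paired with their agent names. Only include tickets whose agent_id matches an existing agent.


INNER JOIN keeps only tickets rows whose agent_id matches an id in agents. Walk through each ticket:
  - ticket 1 (Bad redirect): agent_id=2 -> matches Hank
  - ticket 2 (Stale cache): agent_id=2 -> matches Hank
  - ticket 3 (Login fails): agent_id=1 -> matches Iris
  - ticket 4 (Missing icon): agent_id=2 -> matches Hank
  - ticket 5 (Race condition): agent_id=3 -> matches Rosa
  - ticket 6 (Export error): agent_id=NULL, no match -> dropped
  - ticket 7 (Broken link): agent_id=2 -> matches Hank
So 1 of 7 rows is dropped.

SQL:
SELECT a.title, b.name AS agent
FROM tickets a
INNER JOIN agents b ON a.agent_id = b.id

Result:
title          | agent
---------------+------
Bad redirect   | Hank 
Stale cache    | Hank 
Login fails    | Iris 
Missing icon   | Hank 
Race condition | Rosa 
Broken link    | Hank 


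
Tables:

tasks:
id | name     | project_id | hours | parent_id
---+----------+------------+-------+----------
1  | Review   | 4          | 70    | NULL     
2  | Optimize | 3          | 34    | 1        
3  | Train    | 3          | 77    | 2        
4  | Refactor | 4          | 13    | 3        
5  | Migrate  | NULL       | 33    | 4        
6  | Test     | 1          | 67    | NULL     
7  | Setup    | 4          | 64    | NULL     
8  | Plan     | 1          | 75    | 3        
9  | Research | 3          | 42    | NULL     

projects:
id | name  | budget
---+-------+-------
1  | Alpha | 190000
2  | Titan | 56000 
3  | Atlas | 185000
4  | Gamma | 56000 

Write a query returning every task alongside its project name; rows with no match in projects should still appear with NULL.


LEFT JOIN keeps every row from tasks (the left table); where project_id has no match in projects, the project columns become NULL. Walk through each task:
  - task 1 (Review): project_id=4 -> matches Gamma
  - task 2 (Optimize): project_id=3 -> matches Atlas
  - task 3 (Train): project_id=3 -> matches Atlas
  - task 4 (Refactor): project_id=4 -> matches Gamma
  - task 5 (Migrate): project_id=NULL, no match -> kept with NULL
  - task 6 (Test): project_id=1 -> matches Alpha
  - task 7 (Setup): project_id=4 -> matches Gamma
  - task 8 (Plan): project_id=1 -> matches Alpha
  - task 9 (Research): project_id=3 -> matches Atlas
All 9 rows appear; 1 has NULL project.

SQL:
SELECT a.name, b.name AS project
FROM tasks a
LEFT JOIN projects b ON a.project_id = b.id

Result:
name     | project
---------+--------
Review   | Gamma  
Optimize | Atlas  
Train    | Atlas  
Refactor | Gamma  
Migrate  | NULL   
Test     | Alpha  
Setup    | Gamma  
Plan     | Alpha  
Research | Atlas  


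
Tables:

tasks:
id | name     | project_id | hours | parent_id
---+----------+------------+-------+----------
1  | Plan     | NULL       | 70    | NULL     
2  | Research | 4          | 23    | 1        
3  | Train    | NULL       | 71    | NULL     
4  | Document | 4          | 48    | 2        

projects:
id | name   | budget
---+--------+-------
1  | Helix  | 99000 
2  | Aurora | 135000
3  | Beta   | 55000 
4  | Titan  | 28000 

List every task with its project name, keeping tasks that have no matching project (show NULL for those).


LEFT JOIN keeps every row from tasks (the left table); where project_id has no match in projects, the project columns become NULL. Walk through each task:
  - task 1 (Plan): project_id=NULL, no match -> kept with NULL
  - task 2 (Research): project_id=4 -> matches Titan
  - task 3 (Train): project_id=NULL, no match -> kept with NULL
  - task 4 (Document): project_id=4 -> matches Titan
All 4 rows appear; 2 have NULL project.

SQL:
SELECT a.name, b.name AS project
FROM tasks a
LEFT JOIN projects b ON a.project_id = b.id

Result:
name     | project
---------+--------
Plan     | NULL   
Research | Titan  
Train    | NULL   
Document | Titan  


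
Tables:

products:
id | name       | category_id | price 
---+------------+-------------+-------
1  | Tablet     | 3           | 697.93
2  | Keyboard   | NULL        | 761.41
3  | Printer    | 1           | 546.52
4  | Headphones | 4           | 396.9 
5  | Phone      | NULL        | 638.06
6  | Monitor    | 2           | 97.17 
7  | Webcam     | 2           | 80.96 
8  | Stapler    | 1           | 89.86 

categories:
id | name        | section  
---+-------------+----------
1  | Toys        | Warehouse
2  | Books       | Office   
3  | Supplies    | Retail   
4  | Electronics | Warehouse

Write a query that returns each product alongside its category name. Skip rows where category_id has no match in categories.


INNER JOIN keeps only products rows whose category_id matches an id in categories. Walk through each product:
  - product 1 (Tablet): category_id=3 -> matches Supplies
  - product 2 (Keyboard): category_id=NULL, no match -> dropped
  - product 3 (Printer): category_id=1 -> matches Toys
  - product 4 (Headphones): category_id=4 -> matches Electronics
  - product 5 (Phone): category_id=NULL, no match -> dropped
  - product 6 (Monitor): category_id=2 -> matches Books
  - product 7 (Webcam): category_id=2 -> matches Books
  - product 8 (Stapler): category_id=1 -> matches Toys
So 2 of 8 rows are dropped.

SQL:
SELECT a.name, b.name AS category
FROM products a
INNER JOIN categories b ON a.category_id = b.id

Result:
name       | category   
-----------+------------
Tablet     | Supplies   
Printer    | Toys       
Headphones | Electronics
Monitor    | Books      
Webcam     | Books      
Stapler    | Toys       


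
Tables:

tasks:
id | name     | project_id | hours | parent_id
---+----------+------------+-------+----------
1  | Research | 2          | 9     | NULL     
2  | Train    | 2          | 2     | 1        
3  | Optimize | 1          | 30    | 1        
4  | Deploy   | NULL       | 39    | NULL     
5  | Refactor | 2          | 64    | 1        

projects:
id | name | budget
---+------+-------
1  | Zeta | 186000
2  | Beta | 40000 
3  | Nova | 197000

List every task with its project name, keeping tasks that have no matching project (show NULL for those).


LEFT JOIN keeps every row from tasks (the left table); where project_id has no match in projects, the project columns become NULL. Walk through each task:
  - task 1 (Research): project_id=2 -> matches Beta
  - task 2 (Train): project_id=2 -> matches Beta
  - task 3 (Optimize): project_id=1 -> matches Zeta
  - task 4 (Deploy): project_id=NULL, no match -> kept with NULL
  - task 5 (Refactor): project_id=2 -> matches Beta
All 5 rows appear; 1 has NULL project.

SQL:
SELECT a.name, b.name AS project
FROM tasks a
LEFT JOIN projects b ON a.project_id = b.id

Result:
name     | project
---------+--------
Research | Beta   
Train    | Beta   
Optimize | Zeta   
Deploy   | NULL   
Refactor | Beta   


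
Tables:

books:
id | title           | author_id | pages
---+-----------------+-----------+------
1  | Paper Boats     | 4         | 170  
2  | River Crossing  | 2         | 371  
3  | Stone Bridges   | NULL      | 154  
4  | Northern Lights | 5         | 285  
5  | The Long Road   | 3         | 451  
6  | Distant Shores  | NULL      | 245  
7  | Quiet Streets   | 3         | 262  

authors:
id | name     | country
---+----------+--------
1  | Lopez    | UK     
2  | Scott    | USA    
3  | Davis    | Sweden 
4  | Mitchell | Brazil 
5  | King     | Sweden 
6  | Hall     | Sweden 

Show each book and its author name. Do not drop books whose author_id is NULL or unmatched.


LEFT JOIN keeps every row from books (the left table); where author_id has no match in authors, the author columns become NULL. Walk through each book:
  - book 1 (Paper Boats): author_id=4 -> matches Mitchell
  - book 2 (River Crossing): author_id=2 -> matches Scott
  - book 3 (Stone Bridges): author_id=NULL, no match -> kept with NULL
  - book 4 (Northern Lights): author_id=5 -> matches King
  - book 5 (The Long Road): author_id=3 -> matches Davis
  - book 6 (Distant Shores): author_id=NULL, no match -> kept with NULL
  - book 7 (Quiet Streets): author_id=3 -> matches Davis
All 7 rows appear; 2 have NULL author.

SQL:
SELECT a.title, b.name AS author
FROM books a
LEFT JOIN authors b ON a.author_id = b.id

Result:
title           | author  
----------------+---------
Paper Boats     | Mitchell
River Crossing  | Scott   
Stone Bridges   | NULL    
Northern Lights | King    
The Long Road   | Davis   
Distant Shores  | NULL    
Quiet Streets   | Davis   


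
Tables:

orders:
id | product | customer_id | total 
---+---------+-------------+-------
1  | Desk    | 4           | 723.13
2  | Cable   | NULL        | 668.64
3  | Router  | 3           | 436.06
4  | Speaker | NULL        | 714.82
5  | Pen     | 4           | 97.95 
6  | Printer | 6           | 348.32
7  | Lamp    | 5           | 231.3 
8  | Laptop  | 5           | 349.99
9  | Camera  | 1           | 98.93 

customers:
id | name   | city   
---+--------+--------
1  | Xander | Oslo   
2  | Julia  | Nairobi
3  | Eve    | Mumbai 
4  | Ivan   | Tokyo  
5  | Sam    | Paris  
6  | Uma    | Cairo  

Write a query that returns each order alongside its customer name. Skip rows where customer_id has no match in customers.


INNER JOIN keeps only orders rows whose customer_id matches an id in customers. Walk through each order:
  - order 1 (Desk): customer_id=4 -> matches Ivan
  - order 2 (Cable): customer_id=NULL, no match -> dropped
  - order 3 (Router): customer_id=3 -> matches Eve
  - order 4 (Speaker): customer_id=NULL, no match -> dropped
  - order 5 (Pen): customer_id=4 -> matches Ivan
  - order 6 (Printer): customer_id=6 -> matches Uma
  - order 7 (Lamp): customer_id=5 -> matches Sam
  - order 8 (Laptop): customer_id=5 -> matches Sam
  - order 9 (Camera): customer_id=1 -> matches Xander
So 2 of 9 rows are dropped.

SQL:
SELECT a.product, b.name AS customer
FROM orders a
INNER JOIN customers b ON a.customer_id = b.id

Result:
product | customer
--------+---------
Desk    | Ivan    
Router  | Eve     
Pen     | Ivan    
Printer | Uma     
Lamp    | Sam     
Laptop  | Sam     
Camera  | Xander  


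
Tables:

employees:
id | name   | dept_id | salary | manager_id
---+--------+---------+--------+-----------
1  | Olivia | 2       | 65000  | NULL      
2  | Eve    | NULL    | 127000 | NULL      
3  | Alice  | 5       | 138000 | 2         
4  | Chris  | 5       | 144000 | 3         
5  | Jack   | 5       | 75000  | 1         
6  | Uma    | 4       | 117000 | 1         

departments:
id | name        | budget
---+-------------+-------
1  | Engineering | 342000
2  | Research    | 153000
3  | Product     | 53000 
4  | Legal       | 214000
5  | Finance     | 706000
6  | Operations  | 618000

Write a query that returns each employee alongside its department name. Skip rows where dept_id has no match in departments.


INNER JOIN keeps only employees rows whose dept_id matches an id in departments. Walk through each employee:
  - employee 1 (Olivia): dept_id=2 -> matches Research
  - employee 2 (Eve): dept_id=NULL, no match -> dropped
  - employee 3 (Alice): dept_id=5 -> matches Finance
  - employee 4 (Chris): dept_id=5 -> matches Finance
  - employee 5 (Jack): dept_id=5 -> matches Finance
  - employee 6 (Uma): dept_id=4 -> matches Legal
So 1 of 6 rows is dropped.

SQL:
SELECT a.name, b.name AS department
FROM employees a
INNER JOIN departments b ON a.dept_id = b.id

Result:
name   | department
-------+-----------
Olivia | Research  
Alice  | Finance   
Chris  | Finance   
Jack   | Finance   
Uma    | Legal     


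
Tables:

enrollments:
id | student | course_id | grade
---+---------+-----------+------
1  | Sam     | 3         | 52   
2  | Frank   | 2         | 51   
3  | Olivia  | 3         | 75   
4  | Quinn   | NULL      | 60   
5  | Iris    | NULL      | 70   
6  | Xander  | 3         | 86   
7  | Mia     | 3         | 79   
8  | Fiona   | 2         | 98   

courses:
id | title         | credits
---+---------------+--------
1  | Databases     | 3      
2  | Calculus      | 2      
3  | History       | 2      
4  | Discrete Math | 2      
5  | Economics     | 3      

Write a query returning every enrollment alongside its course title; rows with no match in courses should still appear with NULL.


LEFT JOIN keeps every row from enrollments (the left table); where course_id has no match in courses, the course columns become NULL. Walk through each enrollment:
  - enrollment 1 (Sam): course_id=3 -> matches History
  - enrollment 2 (Frank): course_id=2 -> matches Calculus
  - enrollment 3 (Olivia): course_id=3 -> matches History
  - enrollment 4 (Quinn): course_id=NULL, no match -> kept with NULL
  - enrollment 5 (Iris): course_id=NULL, no match -> kept with NULL
  - enrollment 6 (Xander): course_id=3 -> matches History
  - enrollment 7 (Mia): course_id=3 -> matches History
  - enrollment 8 (Fiona): course_id=2 -> matches Calculus
All 8 rows appear; 2 have NULL course.

SQL:
SELECT a.student, b.title AS course
FROM enrollments a
LEFT JOIN courses b ON a.course_id = b.id

Result:
student | course  
--------+---------
Sam     | History 
Frank   | Calculus
Olivia  | History 
Quinn   | NULL    
Iris    | NULL    
Xander  | History 
Mia     | History 
Fiona   | Calculus


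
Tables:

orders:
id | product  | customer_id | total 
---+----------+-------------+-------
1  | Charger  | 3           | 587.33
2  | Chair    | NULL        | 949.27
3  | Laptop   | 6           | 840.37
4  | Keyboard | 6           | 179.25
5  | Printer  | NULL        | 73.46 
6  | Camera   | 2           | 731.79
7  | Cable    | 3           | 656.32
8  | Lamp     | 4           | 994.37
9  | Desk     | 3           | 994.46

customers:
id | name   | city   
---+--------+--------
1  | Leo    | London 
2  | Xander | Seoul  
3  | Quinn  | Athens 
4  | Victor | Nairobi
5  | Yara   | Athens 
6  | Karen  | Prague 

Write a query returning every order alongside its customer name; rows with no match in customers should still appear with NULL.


LEFT JOIN keeps every row from orders (the left table); where customer_id has no match in customers, the customer columns become NULL. Walk through each order:
  - order 1 (Charger): customer_id=3 -> matches Quinn
  - order 2 (Chair): customer_id=NULL, no match -> kept with NULL
  - order 3 (Laptop): customer_id=6 -> matches Karen
  - order 4 (Keyboard): customer_id=6 -> matches Karen
  - order 5 (Printer): customer_id=NULL, no match -> kept with NULL
  - order 6 (Camera): customer_id=2 -> matches Xander
  - order 7 (Cable): customer_id=3 -> matches Quinn
  - order 8 (Lamp): customer_id=4 -> matches Victor
  - order 9 (Desk): customer_id=3 -> matches Quinn
All 9 rows appear; 2 have NULL customer.

SQL:
SELECT a.product, b.name AS customer
FROM orders a
LEFT JOIN customers b ON a.customer_id = b.id

Result:
product  | customer
---------+---------
Charger  | Quinn   
Chair    | NULL    
Laptop   | Karen   
Keyboard | Karen   
Printer  | NULL    
Camera   | Xander  
Cable    | Quinn   
Lamp     | Victor  
Desk     | Quinn   


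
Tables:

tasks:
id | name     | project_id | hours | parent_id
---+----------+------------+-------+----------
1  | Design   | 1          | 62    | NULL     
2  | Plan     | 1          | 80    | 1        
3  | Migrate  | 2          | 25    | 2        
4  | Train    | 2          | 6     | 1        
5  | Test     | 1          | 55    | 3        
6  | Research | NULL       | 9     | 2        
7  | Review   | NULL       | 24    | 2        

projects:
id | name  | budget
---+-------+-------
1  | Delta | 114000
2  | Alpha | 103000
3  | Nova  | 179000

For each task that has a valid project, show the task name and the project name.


INNER JOIN keeps only tasks rows whose project_id matches an id in projects. Walk through each task:
  - task 1 (Design): project_id=1 -> matches Delta
  - task 2 (Plan): project_id=1 -> matches Delta
  - task 3 (Migrate): project_id=2 -> matches Alpha
  - task 4 (Train): project_id=2 -> matches Alpha
  - task 5 (Test): project_id=1 -> matches Delta
  - task 6 (Research): project_id=NULL, no match -> dropped
  - task 7 (Review): project_id=NULL, no match -> dropped
So 2 of 7 rows are dropped.

SQL:
SELECT a.name, b.name AS project
FROM tasks a
INNER JOIN projects b ON a.project_id = b.id

Result:
name    | project
--------+--------
Design  | Delta  
Plan    | Delta  
Migrate | Alpha  
Train   | Alpha  
Test    | Delta  


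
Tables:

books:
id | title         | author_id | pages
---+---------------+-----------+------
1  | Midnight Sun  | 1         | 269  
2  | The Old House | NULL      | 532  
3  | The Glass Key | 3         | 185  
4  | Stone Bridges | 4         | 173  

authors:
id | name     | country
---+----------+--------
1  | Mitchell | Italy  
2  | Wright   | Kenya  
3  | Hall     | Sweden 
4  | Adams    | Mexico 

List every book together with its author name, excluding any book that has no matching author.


INNER JOIN keeps only books rows whose author_id matches an id in authors. Walk through each book:
  - book 1 (Midnight Sun): author_id=1 -> matches Mitchell
  - book 2 (The Old House): author_id=NULL, no match -> dropped
  - book 3 (The Glass Key): author_id=3 -> matches Hall
  - book 4 (Stone Bridges): author_id=4 -> matches Adams
So 1 of 4 rows is dropped.

SQL:
SELECT a.title, b.name AS author
FROM books a
INNER JOIN authors b ON a.author_id = b.id

Result:
title         | author  
--------------+---------
Midnight Sun  | Mitchell
The Glass Key | Hall    
Stone Bridges | Adams   


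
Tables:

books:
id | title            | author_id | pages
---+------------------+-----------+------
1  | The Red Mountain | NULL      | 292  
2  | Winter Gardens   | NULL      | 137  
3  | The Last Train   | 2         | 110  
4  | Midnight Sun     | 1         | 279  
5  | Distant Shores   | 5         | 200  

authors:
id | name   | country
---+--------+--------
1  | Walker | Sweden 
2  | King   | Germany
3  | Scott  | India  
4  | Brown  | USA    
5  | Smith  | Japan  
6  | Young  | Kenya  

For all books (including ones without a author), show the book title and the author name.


LEFT JOIN keeps every row from books (the left table); where author_id has no match in authors, the author columns become NULL. Walk through each book:
  - book 1 (The Red Mountain): author_id=NULL, no match -> kept with NULL
  - book 2 (Winter Gardens): author_id=NULL, no match -> kept with NULL
  - book 3 (The Last Train): author_id=2 -> matches King
  - book 4 (Midnight Sun): author_id=1 -> matches Walker
  - book 5 (Distant Shores): author_id=5 -> matches Smith
All 5 rows appear; 2 have NULL author.

SQL:
SELECT a.title, b.name AS author
FROM books a
LEFT JOIN authors b ON a.author_id = b.id

Result:
title            | author
-----------------+-------
The Red Mountain | NULL  
Winter Gardens   | NULL  
The Last Train   | King  
Midnight Sun     | Walker
Distant Shores   | Smith 


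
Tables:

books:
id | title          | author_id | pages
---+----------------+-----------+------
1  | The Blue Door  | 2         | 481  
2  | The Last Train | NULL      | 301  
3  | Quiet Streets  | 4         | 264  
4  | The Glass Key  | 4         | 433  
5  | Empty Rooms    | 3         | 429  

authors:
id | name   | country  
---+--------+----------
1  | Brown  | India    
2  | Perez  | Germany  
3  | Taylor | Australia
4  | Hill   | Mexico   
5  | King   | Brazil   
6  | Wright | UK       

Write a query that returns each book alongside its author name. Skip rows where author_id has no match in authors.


INNER JOIN keeps only books rows whose author_id matches an id in authors. Walk through each book:
  - book 1 (The Blue Door): author_id=2 -> matches Perez
  - book 2 (The Last Train): author_id=NULL, no match -> dropped
  - book 3 (Quiet Streets): author_id=4 -> matches Hill
  - book 4 (The Glass Key): author_id=4 -> matches Hill
  - book 5 (Empty Rooms): author_id=3 -> matches Taylor
So 1 of 5 rows is dropped.

SQL:
SELECT a.title, b.name AS author
FROM books a
INNER JOIN authors b ON a.author_id = b.id

Result:
title         | author
--------------+-------
The Blue Door | Perez 
Quiet Streets | Hill  
The Glass Key | Hill  
Empty Rooms   | Taylor


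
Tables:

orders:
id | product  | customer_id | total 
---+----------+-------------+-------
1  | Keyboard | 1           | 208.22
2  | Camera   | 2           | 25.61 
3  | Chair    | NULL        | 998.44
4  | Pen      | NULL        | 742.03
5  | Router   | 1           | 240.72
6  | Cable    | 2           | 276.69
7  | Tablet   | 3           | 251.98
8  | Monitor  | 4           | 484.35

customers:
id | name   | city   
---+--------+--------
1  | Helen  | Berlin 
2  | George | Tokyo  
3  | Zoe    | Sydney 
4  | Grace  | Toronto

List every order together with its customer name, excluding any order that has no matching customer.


INNER JOIN keeps only orders rows whose customer_id matches an id in customers. Walk through each order:
  - order 1 (Keyboard): customer_id=1 -> matches Helen
  - order 2 (Camera): customer_id=2 -> matches George
  - order 3 (Chair): customer_id=NULL, no match -> dropped
  - order 4 (Pen): customer_id=NULL, no match -> dropped
  - order 5 (Router): customer_id=1 -> matches Helen
  - order 6 (Cable): customer_id=2 -> matches George
  - order 7 (Tablet): customer_id=3 -> matches Zoe
  - order 8 (Monitor): customer_id=4 -> matches Grace
So 2 of 8 rows are dropped.

SQL:
SELECT a.product, b.name AS customer
FROM orders a
INNER JOIN customers b ON a.customer_id = b.id

Result:
product  | customer
---------+---------
Keyboard | Helen   
Camera   | George  
Router   | Helen   
Cable    | George  
Tablet   | Zoe     
Monitor  | Grace   


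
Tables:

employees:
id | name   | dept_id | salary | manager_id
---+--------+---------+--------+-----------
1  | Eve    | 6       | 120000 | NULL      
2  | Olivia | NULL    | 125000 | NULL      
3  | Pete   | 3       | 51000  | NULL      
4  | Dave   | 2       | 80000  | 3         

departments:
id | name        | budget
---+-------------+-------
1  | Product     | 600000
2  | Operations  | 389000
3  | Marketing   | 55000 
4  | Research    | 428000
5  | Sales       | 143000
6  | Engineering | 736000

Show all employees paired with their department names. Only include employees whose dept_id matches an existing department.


INNER JOIN keeps only employees rows whose dept_id matches an id in departments. Walk through each employee:
  - employee 1 (Eve): dept_id=6 -> matches Engineering
  - employee 2 (Olivia): dept_id=NULL, no match -> dropped
  - employee 3 (Pete): dept_id=3 -> matches Marketing
  - employee 4 (Dave): dept_id=2 -> matches Operations
So 1 of 4 rows is dropped.

SQL:
SELECT a.name, b.name AS department
FROM employees a
INNER JOIN departments b ON a.dept_id = b.id

Result:
name | department 
-----+------------
Eve  | Engineering
Pete | Marketing  
Dave | Operations 


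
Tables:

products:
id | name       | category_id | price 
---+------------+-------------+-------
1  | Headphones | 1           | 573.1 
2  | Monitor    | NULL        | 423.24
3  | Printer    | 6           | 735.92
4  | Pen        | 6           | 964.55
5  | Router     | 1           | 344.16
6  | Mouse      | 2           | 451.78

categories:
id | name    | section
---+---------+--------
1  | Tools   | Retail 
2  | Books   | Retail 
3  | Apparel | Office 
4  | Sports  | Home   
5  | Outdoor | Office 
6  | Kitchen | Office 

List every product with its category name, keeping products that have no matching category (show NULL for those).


LEFT JOIN keeps every row from products (the left table); where category_id has no match in categories, the category columns become NULL. Walk through each product:
  - product 1 (Headphones): category_id=1 -> matches Tools
  - product 2 (Monitor): category_id=NULL, no match -> kept with NULL
  - product 3 (Printer): category_id=6 -> matches Kitchen
  - product 4 (Pen): category_id=6 -> matches Kitchen
  - product 5 (Router): category_id=1 -> matches Tools
  - product 6 (Mouse): category_id=2 -> matches Books
All 6 rows appear; 1 has NULL category.

SQL:
SELECT a.name, b.name AS category
FROM products a
LEFT JOIN categories b ON a.category_id = b.id

Result:
name       | category
-----------+---------
Headphones | Tools   
Monitor    | NULL    
Printer    | Kitchen 
Pen        | Kitchen 
Router     | Tools   
Mouse      | Books   
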